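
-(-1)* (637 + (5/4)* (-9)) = 2503/4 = 625.75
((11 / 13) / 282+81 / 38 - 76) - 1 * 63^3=-8710959380 / 34827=-250120.87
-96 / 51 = -32 / 17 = -1.88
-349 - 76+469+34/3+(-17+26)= 193/3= 64.33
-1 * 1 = -1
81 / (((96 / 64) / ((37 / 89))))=1998 / 89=22.45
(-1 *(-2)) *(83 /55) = 166 /55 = 3.02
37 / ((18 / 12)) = 74 / 3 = 24.67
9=9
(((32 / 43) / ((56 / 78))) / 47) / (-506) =-156 / 3579191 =-0.00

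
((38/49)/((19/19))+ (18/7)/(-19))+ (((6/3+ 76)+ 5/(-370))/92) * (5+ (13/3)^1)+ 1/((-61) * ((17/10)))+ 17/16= 378776558135/39436579056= 9.60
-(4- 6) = 2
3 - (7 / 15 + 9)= -97 / 15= -6.47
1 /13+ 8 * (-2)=-207 /13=-15.92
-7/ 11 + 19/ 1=202/ 11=18.36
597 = 597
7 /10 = 0.70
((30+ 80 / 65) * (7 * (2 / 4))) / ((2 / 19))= 26999 / 26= 1038.42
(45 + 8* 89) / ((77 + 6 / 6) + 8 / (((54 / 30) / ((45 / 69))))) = 52233 / 5582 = 9.36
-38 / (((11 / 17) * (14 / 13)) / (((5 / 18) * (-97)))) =2036515 / 1386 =1469.35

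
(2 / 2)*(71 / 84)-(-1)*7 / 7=155 / 84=1.85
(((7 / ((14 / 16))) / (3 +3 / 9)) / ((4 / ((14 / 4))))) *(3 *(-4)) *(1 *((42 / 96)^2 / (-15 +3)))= 0.40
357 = 357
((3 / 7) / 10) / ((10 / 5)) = 3 / 140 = 0.02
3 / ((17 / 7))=21 / 17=1.24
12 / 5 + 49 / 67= 1049 / 335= 3.13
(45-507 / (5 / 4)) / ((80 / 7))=-12621 / 400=-31.55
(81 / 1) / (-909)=-9 / 101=-0.09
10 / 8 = 1.25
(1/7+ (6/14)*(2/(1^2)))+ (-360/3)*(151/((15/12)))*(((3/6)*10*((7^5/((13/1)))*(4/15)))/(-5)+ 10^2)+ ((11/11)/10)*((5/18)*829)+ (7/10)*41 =8302504439/2340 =3548078.82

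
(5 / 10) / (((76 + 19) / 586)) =293 / 95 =3.08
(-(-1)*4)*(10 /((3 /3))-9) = 4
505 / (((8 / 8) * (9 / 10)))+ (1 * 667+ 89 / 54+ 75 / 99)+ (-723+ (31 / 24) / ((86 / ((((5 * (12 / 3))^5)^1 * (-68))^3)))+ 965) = -3952606445567999999962388975 / 25542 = -154749293147286821703953.80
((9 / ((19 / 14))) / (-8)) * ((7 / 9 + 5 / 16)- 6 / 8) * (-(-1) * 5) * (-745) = 1277675 / 1216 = 1050.72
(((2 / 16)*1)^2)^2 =1 / 4096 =0.00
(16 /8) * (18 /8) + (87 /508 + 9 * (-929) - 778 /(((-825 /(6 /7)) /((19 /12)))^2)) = -8356.33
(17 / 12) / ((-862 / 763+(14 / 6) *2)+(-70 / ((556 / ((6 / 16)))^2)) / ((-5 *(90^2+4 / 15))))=3897656884129792 / 9731070893818273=0.40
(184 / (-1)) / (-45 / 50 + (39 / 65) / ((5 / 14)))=-9200 / 39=-235.90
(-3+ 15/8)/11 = -9/88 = -0.10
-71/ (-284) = 1/ 4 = 0.25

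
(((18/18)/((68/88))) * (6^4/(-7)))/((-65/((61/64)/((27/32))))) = 32208/7735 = 4.16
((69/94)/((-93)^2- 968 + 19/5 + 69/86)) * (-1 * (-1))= 4945/51775341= 0.00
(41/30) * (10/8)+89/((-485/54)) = -8.20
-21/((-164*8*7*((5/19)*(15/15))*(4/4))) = 57/6560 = 0.01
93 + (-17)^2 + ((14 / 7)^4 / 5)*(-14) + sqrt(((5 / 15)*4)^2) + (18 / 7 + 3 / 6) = 71737 / 210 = 341.60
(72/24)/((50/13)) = 39/50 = 0.78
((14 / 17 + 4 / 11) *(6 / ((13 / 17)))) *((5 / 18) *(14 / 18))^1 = 2590 / 1287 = 2.01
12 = 12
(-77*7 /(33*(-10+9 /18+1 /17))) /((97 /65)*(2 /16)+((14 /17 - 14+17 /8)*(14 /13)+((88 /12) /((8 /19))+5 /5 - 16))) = -14727440 /79156353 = -0.19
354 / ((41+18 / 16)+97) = 944 / 371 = 2.54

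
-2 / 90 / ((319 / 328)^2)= -107584 / 4579245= -0.02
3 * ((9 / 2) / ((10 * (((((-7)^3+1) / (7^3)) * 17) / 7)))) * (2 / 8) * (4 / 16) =-7203 / 206720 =-0.03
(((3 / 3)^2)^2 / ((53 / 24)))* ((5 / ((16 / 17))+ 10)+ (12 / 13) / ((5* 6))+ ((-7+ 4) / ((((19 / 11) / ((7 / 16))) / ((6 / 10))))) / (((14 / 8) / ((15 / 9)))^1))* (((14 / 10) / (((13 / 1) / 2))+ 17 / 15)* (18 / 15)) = 232441767 / 21272875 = 10.93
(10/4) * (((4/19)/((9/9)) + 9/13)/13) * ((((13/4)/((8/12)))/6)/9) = 0.02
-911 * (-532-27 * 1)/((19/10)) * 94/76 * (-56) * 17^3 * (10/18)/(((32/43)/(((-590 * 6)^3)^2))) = -48372483214271231178967767600000000/361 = -133995798377482634844786100000000.00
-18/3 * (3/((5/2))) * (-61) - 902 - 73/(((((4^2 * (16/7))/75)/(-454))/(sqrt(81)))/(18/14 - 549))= -107212446721/320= -335038896.00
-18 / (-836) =0.02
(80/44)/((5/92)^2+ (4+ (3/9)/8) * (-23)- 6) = -101568/5527885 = -0.02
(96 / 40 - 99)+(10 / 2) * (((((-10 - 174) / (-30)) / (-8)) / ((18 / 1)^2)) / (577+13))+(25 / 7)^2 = -4712171591 / 56201040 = -83.84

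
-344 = -344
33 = 33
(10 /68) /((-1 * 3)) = -5 /102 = -0.05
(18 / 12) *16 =24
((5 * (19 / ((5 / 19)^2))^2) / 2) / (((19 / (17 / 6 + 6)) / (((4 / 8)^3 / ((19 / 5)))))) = 6907013 / 2400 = 2877.92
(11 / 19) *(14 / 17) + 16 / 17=458 / 323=1.42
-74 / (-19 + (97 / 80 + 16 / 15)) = 17760 / 4013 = 4.43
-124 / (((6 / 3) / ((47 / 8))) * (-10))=1457 / 40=36.42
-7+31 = 24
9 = 9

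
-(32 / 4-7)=-1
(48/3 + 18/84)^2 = 51529/196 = 262.90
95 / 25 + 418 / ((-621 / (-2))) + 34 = 121549 / 3105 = 39.15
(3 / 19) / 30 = 1 / 190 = 0.01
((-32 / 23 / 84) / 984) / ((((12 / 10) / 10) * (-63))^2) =-625 / 2122148889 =-0.00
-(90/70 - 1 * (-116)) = -821/7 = -117.29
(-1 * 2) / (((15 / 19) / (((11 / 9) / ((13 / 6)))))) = -836 / 585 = -1.43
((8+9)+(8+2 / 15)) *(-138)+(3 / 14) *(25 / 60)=-971127 / 280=-3468.31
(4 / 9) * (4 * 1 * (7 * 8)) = 896 / 9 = 99.56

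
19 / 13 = 1.46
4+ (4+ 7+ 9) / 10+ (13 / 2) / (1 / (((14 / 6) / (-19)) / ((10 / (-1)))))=6.08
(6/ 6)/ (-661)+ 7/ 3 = 4624/ 1983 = 2.33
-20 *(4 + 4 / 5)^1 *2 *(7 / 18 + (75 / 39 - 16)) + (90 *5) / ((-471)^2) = 2526425854 / 961311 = 2628.10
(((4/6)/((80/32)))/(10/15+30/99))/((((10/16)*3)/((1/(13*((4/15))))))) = 11/260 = 0.04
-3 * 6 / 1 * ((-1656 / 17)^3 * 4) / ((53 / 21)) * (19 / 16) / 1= 8153919260928 / 260389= 31314376.80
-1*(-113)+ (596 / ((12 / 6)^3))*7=1269 / 2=634.50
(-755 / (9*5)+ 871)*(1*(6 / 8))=1922 / 3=640.67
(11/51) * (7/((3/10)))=770/153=5.03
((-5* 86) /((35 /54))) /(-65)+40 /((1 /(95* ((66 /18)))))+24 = 19065692 /1365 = 13967.54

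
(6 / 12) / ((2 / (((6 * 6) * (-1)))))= -9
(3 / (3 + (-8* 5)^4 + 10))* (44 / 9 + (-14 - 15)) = -217 / 7680039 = -0.00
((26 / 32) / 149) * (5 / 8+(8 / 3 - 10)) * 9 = -6279 / 19072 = -0.33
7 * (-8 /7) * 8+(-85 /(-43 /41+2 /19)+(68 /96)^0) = 3982 /147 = 27.09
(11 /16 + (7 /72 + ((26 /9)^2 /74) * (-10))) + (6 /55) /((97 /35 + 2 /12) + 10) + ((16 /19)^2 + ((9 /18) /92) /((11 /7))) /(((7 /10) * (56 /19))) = 34733057923 /3230300769696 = 0.01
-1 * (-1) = 1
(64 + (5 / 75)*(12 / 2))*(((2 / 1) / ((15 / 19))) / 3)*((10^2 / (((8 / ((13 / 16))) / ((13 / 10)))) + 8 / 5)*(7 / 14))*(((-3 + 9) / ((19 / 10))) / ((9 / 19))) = 4830161 / 1800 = 2683.42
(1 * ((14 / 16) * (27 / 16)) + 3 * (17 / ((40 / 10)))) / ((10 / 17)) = 30957 / 1280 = 24.19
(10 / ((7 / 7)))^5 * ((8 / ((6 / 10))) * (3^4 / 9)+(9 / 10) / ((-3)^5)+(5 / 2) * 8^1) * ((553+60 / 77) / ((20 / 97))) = 78171677211500 / 2079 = 37600614339.35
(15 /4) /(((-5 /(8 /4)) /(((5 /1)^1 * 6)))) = -45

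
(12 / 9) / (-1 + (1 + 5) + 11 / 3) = 2 / 13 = 0.15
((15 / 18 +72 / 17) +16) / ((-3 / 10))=-10745 / 153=-70.23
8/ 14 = 4/ 7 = 0.57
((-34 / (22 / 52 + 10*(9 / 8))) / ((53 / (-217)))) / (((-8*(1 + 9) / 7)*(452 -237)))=-335699 / 69167650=-0.00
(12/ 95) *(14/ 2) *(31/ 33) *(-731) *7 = -4250.29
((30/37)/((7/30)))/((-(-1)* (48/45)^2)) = 50625/16576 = 3.05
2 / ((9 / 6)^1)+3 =13 / 3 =4.33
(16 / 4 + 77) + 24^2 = 657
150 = 150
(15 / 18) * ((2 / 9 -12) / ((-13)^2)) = -265 / 4563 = -0.06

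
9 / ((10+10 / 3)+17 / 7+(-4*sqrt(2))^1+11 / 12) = 28224*sqrt(2) / 193001+117684 / 193001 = 0.82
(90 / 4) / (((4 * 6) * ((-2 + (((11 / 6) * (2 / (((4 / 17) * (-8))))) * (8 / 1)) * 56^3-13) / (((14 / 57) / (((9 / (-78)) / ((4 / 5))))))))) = 91 / 155991767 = 0.00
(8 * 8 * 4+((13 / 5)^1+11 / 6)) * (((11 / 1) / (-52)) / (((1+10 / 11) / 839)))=-61012919 / 2520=-24211.48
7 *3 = 21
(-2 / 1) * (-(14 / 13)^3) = 5488 / 2197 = 2.50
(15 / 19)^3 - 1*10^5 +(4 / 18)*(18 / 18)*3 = -2057676157 / 20577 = -99998.84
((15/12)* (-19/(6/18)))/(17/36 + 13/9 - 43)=855/493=1.73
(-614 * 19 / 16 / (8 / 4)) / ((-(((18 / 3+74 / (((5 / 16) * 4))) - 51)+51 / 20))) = 5833 / 268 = 21.76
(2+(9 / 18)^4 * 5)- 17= -235 / 16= -14.69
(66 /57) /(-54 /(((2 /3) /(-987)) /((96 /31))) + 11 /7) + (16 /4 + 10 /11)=55121620364 /11228467525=4.91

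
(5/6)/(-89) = -5/534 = -0.01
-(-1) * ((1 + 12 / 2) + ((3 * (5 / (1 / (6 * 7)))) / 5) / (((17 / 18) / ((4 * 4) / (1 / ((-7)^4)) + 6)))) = 87141215 / 17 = 5125953.82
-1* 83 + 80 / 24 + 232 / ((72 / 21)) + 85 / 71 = -767 / 71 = -10.80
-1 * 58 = -58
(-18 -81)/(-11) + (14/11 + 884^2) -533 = 8590266/11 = 780933.27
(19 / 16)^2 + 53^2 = 719465 / 256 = 2810.41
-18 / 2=-9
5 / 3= 1.67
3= 3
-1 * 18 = -18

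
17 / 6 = 2.83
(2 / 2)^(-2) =1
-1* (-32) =32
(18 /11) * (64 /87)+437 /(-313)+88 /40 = 1002262 /499235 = 2.01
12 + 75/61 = 807/61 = 13.23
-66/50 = -33/25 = -1.32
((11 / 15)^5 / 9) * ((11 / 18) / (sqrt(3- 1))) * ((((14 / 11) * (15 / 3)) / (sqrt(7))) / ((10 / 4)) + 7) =161051 * sqrt(14) / 61509375 + 12400927 * sqrt(2) / 246037500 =0.08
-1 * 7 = -7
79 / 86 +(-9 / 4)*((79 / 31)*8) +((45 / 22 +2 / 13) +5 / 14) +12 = -81116557 / 2668666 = -30.40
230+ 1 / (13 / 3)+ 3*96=6737 / 13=518.23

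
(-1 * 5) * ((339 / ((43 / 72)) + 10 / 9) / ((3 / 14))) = -15407140 / 1161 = -13270.58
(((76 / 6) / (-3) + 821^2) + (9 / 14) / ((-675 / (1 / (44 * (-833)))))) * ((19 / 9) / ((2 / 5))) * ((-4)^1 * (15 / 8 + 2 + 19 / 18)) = -104979324793839847 / 1496281248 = -70160155.34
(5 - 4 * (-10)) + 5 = 50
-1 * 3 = -3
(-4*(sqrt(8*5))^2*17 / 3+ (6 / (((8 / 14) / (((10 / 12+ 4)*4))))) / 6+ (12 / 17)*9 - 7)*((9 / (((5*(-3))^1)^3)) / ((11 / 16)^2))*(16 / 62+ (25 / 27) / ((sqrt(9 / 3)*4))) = 570208*sqrt(3) / 1499553+ 18246656 / 14347575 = 1.93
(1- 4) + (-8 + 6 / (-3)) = -13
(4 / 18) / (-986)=-0.00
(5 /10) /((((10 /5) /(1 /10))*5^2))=1 /1000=0.00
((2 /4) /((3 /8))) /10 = 2 /15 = 0.13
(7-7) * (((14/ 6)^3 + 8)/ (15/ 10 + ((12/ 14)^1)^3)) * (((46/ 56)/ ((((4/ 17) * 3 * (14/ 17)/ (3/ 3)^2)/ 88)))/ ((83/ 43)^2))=0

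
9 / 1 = 9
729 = 729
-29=-29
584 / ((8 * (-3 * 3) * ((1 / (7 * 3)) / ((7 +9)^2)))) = -130816 / 3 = -43605.33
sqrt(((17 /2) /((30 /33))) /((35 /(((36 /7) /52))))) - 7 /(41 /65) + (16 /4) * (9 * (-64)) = -94919 /41 + 3 * sqrt(2431) /910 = -2314.94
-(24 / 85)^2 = -576 / 7225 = -0.08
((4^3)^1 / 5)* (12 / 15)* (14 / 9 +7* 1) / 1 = 87.61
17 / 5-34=-153 / 5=-30.60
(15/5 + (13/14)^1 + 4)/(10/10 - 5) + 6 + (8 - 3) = 505/56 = 9.02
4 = 4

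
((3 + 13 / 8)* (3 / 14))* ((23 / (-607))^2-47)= -961069857 / 20633144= -46.58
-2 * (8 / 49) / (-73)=16 / 3577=0.00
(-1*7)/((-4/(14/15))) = 49/30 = 1.63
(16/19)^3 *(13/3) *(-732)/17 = -12992512/116603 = -111.43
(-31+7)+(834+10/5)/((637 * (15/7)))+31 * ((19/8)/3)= 4201/3640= 1.15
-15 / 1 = -15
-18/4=-9/2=-4.50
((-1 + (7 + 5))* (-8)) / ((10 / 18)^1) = -158.40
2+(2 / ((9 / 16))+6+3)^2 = 12931 / 81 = 159.64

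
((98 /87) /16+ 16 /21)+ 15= 77135 /4872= 15.83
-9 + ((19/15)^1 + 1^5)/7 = -911/105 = -8.68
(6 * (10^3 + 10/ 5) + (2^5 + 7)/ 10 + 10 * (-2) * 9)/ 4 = 58359/ 40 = 1458.98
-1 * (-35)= 35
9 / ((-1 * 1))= -9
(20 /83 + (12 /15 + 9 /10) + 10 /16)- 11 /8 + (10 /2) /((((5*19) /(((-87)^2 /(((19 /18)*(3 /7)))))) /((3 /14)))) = 113794557 /599260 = 189.89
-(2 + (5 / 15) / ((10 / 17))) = -77 / 30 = -2.57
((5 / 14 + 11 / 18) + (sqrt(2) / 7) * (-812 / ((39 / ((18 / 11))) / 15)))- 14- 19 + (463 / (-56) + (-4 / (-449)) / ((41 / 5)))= -10440 * sqrt(2) / 143- 373895119 / 9278136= -143.55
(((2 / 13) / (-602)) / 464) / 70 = -1 / 127094240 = -0.00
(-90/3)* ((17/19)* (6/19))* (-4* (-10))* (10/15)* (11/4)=-224400/361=-621.61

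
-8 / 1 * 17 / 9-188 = -1828 / 9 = -203.11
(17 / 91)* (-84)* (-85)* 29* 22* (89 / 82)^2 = 21907347330 / 21853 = 1002486.95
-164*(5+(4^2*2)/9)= -12628/9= -1403.11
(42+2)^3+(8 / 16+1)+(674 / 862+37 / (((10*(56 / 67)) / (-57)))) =20499659407 / 241360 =84933.96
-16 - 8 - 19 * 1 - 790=-833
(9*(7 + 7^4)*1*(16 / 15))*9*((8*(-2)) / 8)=-2080512 / 5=-416102.40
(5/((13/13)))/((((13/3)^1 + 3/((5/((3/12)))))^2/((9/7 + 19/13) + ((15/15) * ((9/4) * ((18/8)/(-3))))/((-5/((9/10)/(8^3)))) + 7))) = 2.42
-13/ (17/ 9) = -117/ 17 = -6.88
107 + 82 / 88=4749 / 44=107.93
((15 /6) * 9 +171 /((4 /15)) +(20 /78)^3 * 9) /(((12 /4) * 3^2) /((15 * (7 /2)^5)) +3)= 1470873428675 /6654089052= 221.05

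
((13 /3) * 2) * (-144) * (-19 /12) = 1976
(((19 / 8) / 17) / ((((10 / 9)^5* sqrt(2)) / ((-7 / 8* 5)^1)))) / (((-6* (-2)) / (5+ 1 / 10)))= -7853517* sqrt(2) / 102400000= -0.11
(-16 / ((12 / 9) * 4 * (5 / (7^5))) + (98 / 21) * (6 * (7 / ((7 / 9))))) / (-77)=7023 / 55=127.69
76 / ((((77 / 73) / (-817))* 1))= -4532716 / 77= -58866.44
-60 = -60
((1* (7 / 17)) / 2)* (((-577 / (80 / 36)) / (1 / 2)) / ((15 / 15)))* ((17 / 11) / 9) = -4039 / 220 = -18.36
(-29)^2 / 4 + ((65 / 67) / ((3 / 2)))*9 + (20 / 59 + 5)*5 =3838613 / 15812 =242.77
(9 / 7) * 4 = 36 / 7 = 5.14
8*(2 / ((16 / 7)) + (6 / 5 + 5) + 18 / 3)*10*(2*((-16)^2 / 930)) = 267776 / 465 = 575.86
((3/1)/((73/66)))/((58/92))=9108/2117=4.30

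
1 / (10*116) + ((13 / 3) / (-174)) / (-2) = 139 / 10440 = 0.01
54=54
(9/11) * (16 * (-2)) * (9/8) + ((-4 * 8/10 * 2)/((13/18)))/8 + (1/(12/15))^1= -83833/2860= -29.31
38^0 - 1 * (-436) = 437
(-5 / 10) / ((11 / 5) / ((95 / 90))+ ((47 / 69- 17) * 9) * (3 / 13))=28405 / 1807056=0.02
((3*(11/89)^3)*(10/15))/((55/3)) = 726/3524845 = 0.00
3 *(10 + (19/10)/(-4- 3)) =2043/70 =29.19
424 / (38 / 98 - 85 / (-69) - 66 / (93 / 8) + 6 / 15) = -111099660 / 958439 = -115.92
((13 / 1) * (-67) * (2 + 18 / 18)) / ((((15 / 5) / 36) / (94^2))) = -277061616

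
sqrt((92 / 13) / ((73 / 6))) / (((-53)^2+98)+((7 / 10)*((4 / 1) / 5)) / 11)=550*sqrt(130962) / 758667611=0.00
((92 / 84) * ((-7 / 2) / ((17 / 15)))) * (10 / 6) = -575 / 102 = -5.64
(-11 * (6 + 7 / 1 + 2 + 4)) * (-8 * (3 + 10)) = 21736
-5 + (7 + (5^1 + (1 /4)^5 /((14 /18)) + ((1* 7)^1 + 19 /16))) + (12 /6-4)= 94537 /7168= 13.19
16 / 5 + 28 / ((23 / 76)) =11008 / 115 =95.72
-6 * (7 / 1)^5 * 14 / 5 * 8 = -11294304 / 5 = -2258860.80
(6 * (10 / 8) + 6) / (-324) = -1 / 24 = -0.04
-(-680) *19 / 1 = 12920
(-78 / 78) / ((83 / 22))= -22 / 83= -0.27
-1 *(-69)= 69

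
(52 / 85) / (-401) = -52 / 34085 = -0.00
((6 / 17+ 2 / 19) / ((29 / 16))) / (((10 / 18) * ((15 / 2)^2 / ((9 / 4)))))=21312 / 1170875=0.02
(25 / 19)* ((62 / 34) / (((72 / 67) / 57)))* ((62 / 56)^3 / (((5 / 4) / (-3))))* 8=-3316.11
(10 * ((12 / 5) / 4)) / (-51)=-2 / 17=-0.12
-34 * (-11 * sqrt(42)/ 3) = 374 * sqrt(42)/ 3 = 807.93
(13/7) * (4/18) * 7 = 26/9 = 2.89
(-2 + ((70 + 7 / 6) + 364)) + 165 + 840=1438.17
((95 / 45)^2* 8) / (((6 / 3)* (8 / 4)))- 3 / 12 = 2807 / 324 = 8.66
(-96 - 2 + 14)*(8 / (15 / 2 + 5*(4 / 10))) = -1344 / 19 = -70.74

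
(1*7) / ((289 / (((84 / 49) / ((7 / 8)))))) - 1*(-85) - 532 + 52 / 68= -902638 / 2023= -446.19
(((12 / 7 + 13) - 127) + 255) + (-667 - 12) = -3754 / 7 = -536.29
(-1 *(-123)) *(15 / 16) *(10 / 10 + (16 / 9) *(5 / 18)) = 24805 / 144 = 172.26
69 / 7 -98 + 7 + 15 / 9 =-1669 / 21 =-79.48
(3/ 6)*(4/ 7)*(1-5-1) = -10/ 7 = -1.43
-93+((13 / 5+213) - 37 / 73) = 44564 / 365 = 122.09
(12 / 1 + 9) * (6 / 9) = 14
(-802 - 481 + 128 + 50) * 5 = -5525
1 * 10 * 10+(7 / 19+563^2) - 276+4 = 6019150 / 19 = 316797.37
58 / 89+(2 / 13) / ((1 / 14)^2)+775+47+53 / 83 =853.44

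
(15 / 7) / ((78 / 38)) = 1.04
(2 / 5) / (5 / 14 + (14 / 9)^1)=252 / 1205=0.21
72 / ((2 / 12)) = 432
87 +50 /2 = 112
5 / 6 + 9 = 59 / 6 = 9.83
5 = 5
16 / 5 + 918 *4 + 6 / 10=18379 / 5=3675.80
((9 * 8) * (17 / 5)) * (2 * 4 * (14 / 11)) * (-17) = -2330496 / 55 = -42372.65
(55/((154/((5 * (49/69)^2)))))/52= 8575/495144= 0.02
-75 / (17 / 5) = -375 / 17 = -22.06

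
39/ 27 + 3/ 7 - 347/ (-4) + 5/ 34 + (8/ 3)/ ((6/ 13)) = 405043/ 4284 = 94.55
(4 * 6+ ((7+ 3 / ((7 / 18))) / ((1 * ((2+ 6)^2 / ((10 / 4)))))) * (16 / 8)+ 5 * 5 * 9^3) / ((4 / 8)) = 8176067 / 224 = 36500.30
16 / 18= 8 / 9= 0.89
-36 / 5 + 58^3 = 975524 / 5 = 195104.80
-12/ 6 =-2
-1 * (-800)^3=512000000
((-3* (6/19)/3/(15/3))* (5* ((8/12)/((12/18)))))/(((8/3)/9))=-1.07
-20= -20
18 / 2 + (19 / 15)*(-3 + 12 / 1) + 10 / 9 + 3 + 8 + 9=1868 / 45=41.51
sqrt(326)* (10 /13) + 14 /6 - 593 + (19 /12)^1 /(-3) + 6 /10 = -576.71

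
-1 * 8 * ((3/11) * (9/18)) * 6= -72/11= -6.55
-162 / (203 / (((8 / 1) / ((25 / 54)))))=-69984 / 5075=-13.79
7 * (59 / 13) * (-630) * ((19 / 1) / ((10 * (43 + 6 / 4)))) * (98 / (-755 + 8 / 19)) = 3467044 / 31239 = 110.98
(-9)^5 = -59049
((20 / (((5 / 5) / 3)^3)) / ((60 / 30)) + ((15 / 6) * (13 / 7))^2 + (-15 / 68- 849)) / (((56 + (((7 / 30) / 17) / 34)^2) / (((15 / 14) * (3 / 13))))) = -184862897878500 / 75079900240891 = -2.46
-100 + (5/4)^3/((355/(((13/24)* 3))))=-3634875/36352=-99.99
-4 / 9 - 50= -454 / 9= -50.44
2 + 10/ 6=11/ 3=3.67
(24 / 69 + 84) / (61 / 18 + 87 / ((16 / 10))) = 139680 / 95657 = 1.46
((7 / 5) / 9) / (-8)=-0.02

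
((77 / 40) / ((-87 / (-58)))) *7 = 539 / 60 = 8.98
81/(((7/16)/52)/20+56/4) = 1347840/232967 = 5.79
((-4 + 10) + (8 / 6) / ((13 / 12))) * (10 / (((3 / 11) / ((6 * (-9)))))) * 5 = -930600 / 13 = -71584.62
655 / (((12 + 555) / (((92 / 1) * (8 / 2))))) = 241040 / 567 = 425.11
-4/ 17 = -0.24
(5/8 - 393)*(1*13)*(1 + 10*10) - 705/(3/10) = -4140307/8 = -517538.38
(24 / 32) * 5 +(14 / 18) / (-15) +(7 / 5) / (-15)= 3.60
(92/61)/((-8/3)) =-69/122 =-0.57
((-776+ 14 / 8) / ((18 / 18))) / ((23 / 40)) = -30970 / 23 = -1346.52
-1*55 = -55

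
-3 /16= -0.19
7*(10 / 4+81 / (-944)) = 15953 / 944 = 16.90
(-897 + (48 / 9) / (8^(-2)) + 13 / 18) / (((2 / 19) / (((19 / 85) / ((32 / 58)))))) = -104574841 / 48960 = -2135.92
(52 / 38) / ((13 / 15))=30 / 19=1.58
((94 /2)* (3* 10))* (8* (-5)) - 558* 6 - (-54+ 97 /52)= -3104185 /52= -59695.87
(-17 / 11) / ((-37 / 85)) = 1445 / 407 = 3.55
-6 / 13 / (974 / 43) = -129 / 6331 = -0.02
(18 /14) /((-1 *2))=-9 /14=-0.64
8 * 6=48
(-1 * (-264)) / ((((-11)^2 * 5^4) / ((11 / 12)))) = 2 / 625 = 0.00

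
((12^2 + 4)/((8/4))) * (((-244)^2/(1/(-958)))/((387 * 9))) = -4220626112/3483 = -1211778.96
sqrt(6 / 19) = sqrt(114) / 19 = 0.56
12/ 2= 6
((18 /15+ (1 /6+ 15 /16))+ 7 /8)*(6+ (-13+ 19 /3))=-763 /360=-2.12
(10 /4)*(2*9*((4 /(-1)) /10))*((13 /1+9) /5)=-396 /5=-79.20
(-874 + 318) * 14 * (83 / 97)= -646072 / 97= -6660.54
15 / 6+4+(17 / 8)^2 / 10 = 4449 / 640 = 6.95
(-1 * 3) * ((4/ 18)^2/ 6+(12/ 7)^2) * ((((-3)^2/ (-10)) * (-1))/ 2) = -3509/ 882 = -3.98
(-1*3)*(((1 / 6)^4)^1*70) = -35 / 216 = -0.16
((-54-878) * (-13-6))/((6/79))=699466/3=233155.33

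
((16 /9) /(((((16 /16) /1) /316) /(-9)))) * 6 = -30336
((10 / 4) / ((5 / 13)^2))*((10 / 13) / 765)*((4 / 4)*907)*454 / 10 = 699.75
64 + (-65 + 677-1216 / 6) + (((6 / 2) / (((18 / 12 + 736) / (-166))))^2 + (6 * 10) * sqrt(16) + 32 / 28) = 32663909836 / 45688125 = 714.93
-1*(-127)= 127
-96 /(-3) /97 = 32 /97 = 0.33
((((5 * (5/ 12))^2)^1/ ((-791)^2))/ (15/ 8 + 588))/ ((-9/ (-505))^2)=159390625/ 4304874235662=0.00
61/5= 12.20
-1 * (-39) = 39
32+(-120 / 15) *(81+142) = -1752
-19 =-19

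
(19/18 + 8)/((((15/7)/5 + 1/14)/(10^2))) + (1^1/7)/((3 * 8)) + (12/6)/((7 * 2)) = 912875/504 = 1811.26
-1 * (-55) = 55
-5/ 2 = -2.50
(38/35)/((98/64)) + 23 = 40661/1715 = 23.71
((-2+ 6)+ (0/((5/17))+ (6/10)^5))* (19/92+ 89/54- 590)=-18616924079/7762500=-2398.32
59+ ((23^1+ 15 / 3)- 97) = -10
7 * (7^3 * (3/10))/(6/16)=9604/5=1920.80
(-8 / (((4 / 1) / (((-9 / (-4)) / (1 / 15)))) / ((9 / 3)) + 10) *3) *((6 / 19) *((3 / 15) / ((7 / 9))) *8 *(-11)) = 4618944 / 270389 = 17.08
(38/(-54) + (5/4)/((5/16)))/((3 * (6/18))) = 89/27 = 3.30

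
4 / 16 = 1 / 4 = 0.25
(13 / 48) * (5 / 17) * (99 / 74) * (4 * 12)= 6435 / 1258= 5.12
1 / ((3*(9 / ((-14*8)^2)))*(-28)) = -16.59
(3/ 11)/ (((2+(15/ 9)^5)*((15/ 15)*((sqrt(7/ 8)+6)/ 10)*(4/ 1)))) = 87480/ 11161601 - 3645*sqrt(14)/ 11161601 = 0.01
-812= -812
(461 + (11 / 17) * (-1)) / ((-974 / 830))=-3247790 / 8279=-392.29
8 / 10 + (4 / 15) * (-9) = -8 / 5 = -1.60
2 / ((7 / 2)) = 0.57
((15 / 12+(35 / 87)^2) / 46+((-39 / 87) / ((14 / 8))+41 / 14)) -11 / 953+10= 16844741789 / 1327239288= 12.69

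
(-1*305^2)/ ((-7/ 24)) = 2232600/ 7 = 318942.86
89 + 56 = 145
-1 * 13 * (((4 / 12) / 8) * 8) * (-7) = 91 / 3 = 30.33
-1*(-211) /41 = 5.15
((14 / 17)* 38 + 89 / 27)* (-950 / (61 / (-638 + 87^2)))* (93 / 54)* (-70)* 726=27449412462510500 / 83997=326790390877.18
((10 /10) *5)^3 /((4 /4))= 125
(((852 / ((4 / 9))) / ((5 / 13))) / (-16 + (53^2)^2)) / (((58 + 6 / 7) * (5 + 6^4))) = 58149 / 7048973209300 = 0.00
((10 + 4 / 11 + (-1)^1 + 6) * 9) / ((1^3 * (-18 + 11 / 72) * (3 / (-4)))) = 146016 / 14135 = 10.33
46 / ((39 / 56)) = 66.05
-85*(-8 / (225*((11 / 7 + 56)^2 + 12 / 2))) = 6664 / 7321635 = 0.00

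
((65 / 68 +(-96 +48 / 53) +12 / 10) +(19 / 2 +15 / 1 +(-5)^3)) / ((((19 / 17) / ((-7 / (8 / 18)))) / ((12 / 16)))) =658808829 / 322240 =2044.47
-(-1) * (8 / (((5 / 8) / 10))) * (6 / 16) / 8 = 6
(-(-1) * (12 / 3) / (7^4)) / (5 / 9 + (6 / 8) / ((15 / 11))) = 720 / 477799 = 0.00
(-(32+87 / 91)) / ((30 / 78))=-2999 / 35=-85.69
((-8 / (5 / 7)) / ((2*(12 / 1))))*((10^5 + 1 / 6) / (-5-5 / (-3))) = 4200007 / 300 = 14000.02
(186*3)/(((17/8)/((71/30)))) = 52824/85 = 621.46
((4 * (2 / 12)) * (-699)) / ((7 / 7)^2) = -466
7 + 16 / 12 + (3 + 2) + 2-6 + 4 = 40 / 3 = 13.33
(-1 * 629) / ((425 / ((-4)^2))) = -592 / 25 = -23.68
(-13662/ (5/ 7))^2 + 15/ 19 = 365834479.03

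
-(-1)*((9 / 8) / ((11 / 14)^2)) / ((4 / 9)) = 4.10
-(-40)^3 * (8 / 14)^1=256000 / 7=36571.43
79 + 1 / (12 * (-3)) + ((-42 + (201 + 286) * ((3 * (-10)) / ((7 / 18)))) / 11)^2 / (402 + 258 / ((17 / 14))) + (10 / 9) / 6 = 176017231577 / 9213372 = 19104.54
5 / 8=0.62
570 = 570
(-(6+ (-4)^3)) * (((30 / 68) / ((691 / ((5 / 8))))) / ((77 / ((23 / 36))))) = 16675 / 86833824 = 0.00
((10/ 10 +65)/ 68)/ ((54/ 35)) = 385/ 612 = 0.63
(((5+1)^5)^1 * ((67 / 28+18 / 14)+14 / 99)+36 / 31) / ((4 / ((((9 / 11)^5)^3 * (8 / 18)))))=1622118225594862418076 / 9971091380395158937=162.68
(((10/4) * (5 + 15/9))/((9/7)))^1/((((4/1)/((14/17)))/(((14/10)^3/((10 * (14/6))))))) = 0.31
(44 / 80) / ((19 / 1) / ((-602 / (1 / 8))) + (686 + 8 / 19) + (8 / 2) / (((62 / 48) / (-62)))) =0.00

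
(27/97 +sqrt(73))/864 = 1/3104 +sqrt(73)/864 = 0.01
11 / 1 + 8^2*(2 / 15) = 19.53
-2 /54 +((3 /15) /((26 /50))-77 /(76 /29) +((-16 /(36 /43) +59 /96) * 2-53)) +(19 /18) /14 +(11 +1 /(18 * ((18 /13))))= -241806443 /2240784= -107.91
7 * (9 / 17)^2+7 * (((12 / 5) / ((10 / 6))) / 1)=87003 / 7225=12.04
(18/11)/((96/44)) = 3/4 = 0.75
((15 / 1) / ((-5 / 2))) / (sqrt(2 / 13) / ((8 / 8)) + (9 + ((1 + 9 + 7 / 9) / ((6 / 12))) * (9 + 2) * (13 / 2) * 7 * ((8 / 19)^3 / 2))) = -122361216388398 / 8395270605395251 + 22864298166 * sqrt(26) / 8395270605395251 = -0.01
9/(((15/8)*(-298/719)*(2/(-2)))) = 8628/745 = 11.58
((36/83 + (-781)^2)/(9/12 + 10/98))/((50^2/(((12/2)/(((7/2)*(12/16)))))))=5670201488/8663125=654.52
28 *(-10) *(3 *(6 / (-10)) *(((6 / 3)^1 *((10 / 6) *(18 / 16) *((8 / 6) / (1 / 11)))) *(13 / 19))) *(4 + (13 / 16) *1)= 3468465 / 38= 91275.39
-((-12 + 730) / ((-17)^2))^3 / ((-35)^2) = -370146232 / 29568522025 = -0.01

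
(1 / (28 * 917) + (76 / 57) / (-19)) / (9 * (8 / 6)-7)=-102647 / 7317660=-0.01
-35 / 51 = -0.69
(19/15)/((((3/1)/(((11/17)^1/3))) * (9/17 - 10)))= -209/21735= -0.01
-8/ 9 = -0.89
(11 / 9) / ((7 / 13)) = 143 / 63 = 2.27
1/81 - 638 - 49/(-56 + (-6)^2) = -1029571/1620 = -635.54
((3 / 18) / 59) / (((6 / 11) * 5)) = 11 / 10620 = 0.00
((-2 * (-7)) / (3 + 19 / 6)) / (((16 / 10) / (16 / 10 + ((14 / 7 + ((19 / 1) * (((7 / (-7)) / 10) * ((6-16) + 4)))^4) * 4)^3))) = 790718344231753450979172 / 1806640625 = 437673288915305.69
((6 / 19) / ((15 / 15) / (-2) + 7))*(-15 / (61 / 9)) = -1620 / 15067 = -0.11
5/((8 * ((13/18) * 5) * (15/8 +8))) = 18/1027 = 0.02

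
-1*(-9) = 9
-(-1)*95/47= 95/47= 2.02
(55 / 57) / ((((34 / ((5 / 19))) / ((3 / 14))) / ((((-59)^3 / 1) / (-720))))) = 11295845 / 24744384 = 0.46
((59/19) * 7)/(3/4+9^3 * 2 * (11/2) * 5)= 1652/3047277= 0.00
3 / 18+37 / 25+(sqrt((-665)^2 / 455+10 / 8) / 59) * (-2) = 247 / 150 - sqrt(657865) / 767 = 0.59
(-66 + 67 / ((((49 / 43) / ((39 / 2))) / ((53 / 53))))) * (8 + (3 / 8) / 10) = 68087913 / 7840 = 8684.68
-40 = -40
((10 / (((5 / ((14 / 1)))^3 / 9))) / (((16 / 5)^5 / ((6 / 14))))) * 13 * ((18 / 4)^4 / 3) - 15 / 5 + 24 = 4723796721 / 1048576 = 4504.96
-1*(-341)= 341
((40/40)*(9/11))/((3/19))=57/11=5.18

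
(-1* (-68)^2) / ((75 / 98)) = -453152 / 75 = -6042.03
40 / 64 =5 / 8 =0.62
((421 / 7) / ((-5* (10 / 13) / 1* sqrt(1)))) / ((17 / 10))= -5473 / 595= -9.20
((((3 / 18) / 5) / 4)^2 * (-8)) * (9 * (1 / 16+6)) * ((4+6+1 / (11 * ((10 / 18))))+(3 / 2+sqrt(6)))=-124451 / 352000 - 97 * sqrt(6) / 3200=-0.43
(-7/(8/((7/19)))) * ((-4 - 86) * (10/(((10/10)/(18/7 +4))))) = 36225/19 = 1906.58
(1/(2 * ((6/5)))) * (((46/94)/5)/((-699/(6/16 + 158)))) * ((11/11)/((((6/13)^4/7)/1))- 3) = -5712772499/4087438848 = -1.40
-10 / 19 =-0.53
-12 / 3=-4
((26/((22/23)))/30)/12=299/3960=0.08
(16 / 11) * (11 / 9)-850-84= -932.22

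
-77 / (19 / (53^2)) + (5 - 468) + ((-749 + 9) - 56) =-240214 / 19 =-12642.84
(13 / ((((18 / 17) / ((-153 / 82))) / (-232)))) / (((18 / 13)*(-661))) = -1416389 / 243909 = -5.81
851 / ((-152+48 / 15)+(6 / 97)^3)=-3883423615 / 679027632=-5.72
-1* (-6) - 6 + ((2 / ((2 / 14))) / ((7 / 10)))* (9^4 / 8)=16402.50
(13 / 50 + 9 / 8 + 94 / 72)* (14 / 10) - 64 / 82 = 1101941 / 369000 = 2.99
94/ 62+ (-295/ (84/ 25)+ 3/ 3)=-222073/ 2604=-85.28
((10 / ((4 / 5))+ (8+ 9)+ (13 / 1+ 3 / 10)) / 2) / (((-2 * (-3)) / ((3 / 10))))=107 / 100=1.07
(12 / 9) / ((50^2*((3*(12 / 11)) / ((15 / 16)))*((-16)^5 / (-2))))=11 / 37748736000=0.00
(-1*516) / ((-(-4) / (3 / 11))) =-387 / 11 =-35.18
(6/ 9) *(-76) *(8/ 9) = -1216/ 27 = -45.04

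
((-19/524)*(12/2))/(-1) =57/262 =0.22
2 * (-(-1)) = 2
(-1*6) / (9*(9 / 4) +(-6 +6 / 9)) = -72 / 179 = -0.40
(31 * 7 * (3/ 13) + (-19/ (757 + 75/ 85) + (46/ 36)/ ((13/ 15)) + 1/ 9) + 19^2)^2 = 386910192863313025/ 2272339175184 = 170269.56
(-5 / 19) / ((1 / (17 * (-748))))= 63580 / 19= 3346.32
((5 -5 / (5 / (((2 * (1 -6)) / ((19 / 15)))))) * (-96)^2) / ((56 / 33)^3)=3234330 / 133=24318.27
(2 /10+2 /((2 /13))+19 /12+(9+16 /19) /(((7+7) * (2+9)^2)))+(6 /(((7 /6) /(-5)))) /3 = 545791 /87780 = 6.22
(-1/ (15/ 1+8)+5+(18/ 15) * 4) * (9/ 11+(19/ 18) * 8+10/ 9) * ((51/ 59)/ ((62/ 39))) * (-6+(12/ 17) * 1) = -12256218/ 42067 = -291.35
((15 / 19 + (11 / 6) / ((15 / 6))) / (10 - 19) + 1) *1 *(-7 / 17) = -14917 / 43605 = -0.34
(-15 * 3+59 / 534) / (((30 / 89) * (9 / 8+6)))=-47942 / 2565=-18.69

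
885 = 885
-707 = -707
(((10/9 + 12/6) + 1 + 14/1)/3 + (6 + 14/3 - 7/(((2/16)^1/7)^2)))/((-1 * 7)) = 592253/189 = 3133.61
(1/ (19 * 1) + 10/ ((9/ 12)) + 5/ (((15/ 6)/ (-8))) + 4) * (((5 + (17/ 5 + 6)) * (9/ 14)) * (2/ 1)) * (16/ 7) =273024/ 4655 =58.65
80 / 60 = 4 / 3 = 1.33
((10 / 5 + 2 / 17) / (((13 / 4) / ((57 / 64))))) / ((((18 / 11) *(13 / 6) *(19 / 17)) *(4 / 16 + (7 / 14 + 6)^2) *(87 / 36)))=594 / 416585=0.00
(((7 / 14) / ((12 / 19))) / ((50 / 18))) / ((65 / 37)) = 0.16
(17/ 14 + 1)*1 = 31/ 14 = 2.21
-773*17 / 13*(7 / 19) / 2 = -91987 / 494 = -186.21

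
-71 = -71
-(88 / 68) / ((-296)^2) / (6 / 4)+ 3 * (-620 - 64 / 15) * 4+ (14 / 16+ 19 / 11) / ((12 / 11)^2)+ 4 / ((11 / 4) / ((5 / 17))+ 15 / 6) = -79306169736019 / 10590145920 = -7488.68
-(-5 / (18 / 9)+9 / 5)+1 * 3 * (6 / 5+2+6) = 283 / 10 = 28.30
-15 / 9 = -5 / 3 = -1.67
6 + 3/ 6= 13/ 2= 6.50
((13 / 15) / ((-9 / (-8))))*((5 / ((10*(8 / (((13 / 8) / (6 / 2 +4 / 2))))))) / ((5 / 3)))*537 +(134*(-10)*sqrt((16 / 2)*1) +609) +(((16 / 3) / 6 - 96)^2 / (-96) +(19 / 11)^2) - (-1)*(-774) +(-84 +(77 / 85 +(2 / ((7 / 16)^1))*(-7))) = -2680*sqrt(2) - 366190108733 / 999702000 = -4156.39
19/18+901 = 16237/18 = 902.06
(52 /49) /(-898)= -26 /22001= -0.00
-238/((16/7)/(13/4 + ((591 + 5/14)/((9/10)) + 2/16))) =-39610459/576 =-68768.16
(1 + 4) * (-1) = -5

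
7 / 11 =0.64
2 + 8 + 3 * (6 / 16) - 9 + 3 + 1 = 6.12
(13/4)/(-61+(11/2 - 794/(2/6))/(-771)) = -10023/178618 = -0.06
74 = 74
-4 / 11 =-0.36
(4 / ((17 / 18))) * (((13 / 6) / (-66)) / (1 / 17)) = -26 / 11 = -2.36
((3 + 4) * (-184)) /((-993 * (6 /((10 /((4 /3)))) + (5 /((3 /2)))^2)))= 2415 /22177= 0.11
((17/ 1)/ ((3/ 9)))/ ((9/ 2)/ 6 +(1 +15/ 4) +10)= 102/ 31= 3.29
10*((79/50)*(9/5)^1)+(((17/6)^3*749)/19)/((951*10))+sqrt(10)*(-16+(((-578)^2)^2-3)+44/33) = 5568328673/195145200+334836357115*sqrt(10)/3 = 352948510667.51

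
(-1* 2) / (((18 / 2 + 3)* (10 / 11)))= -11 / 60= -0.18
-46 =-46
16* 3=48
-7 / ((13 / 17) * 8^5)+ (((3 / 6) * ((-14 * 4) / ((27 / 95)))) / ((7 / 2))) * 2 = -647498893 / 11501568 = -56.30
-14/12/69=-7/414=-0.02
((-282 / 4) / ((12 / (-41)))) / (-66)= -1927 / 528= -3.65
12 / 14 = 6 / 7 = 0.86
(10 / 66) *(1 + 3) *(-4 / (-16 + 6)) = 8 / 33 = 0.24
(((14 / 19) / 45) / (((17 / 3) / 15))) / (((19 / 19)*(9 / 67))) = 938 / 2907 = 0.32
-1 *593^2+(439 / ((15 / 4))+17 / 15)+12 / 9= -5272942 / 15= -351529.47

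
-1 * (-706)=706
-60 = -60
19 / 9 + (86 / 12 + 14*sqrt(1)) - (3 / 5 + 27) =-389 / 90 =-4.32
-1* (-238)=238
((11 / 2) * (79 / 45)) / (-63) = -869 / 5670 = -0.15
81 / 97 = 0.84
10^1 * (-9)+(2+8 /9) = -784 /9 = -87.11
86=86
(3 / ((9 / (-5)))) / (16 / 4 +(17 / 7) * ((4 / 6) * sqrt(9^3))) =-35 / 1002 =-0.03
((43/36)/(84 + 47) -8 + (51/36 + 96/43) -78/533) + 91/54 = -34955183/12471462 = -2.80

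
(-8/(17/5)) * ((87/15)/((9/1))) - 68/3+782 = 115946/153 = 757.82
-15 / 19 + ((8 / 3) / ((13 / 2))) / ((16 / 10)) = -395 / 741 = -0.53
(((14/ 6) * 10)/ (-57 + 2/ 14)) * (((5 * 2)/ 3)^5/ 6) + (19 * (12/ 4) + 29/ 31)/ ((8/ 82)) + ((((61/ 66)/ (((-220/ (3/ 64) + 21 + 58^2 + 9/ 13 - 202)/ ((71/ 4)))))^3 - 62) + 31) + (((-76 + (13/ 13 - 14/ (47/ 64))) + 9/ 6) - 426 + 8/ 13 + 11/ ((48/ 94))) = 43892869132612315243019291297161/ 1146483133151834942605975781376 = 38.28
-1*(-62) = 62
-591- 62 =-653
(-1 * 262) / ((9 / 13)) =-3406 / 9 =-378.44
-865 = -865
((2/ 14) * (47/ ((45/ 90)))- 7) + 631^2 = 2787172/ 7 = 398167.43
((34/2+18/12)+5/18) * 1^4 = 169/9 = 18.78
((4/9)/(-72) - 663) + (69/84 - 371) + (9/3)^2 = -2322851/2268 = -1024.18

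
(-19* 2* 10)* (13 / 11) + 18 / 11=-4922 / 11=-447.45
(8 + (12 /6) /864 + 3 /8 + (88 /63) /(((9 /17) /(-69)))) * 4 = -58355 /84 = -694.70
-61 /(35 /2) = -122 /35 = -3.49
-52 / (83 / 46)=-2392 / 83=-28.82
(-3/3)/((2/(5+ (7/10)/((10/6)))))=-271/100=-2.71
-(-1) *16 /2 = 8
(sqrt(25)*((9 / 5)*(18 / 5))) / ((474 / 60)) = 324 / 79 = 4.10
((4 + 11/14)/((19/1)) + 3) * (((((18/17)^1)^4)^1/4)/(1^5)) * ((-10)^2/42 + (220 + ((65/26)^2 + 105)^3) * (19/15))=4435029765561015/2488257632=1782383.67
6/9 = 2/3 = 0.67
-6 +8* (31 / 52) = -1.23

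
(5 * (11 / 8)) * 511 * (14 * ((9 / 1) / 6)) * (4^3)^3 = 19339837440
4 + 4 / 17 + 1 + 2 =123 / 17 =7.24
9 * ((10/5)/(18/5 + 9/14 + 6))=420/239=1.76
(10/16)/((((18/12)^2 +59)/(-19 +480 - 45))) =208/49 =4.24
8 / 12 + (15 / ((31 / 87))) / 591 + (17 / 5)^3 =91700948 / 2290125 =40.04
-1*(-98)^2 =-9604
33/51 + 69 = 1184/17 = 69.65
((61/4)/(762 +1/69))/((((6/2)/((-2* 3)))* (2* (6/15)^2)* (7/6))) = -315675/2944424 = -0.11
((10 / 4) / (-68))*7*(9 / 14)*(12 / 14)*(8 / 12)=-45 / 476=-0.09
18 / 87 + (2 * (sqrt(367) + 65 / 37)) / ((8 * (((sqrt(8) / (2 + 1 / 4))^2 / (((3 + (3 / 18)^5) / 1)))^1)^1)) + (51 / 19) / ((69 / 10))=32951395553 / 23047421952 + 23329 * sqrt(367) / 49152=10.52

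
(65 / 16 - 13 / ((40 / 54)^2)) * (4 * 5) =-1963 / 5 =-392.60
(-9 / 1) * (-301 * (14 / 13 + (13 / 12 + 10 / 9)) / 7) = 1266.02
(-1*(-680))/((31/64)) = 43520/31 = 1403.87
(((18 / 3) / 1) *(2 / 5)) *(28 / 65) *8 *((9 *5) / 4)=6048 / 65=93.05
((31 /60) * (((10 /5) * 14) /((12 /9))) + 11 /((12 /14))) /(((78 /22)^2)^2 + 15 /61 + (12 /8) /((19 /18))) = 24112833899 /162573871860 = 0.15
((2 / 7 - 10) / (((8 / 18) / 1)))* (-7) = 153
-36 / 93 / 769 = -12 / 23839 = -0.00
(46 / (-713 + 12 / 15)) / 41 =-230 / 146001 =-0.00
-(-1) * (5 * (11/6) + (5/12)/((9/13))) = 1055/108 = 9.77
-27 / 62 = -0.44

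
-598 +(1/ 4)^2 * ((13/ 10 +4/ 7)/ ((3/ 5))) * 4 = -100333/ 168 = -597.22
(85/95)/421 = 17/7999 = 0.00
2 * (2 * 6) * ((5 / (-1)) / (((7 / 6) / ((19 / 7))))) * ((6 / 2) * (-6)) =246240 / 49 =5025.31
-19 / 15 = -1.27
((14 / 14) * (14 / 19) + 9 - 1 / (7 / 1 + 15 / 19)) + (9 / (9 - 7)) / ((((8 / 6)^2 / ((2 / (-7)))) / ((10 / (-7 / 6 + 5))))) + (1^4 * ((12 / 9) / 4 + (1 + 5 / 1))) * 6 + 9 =12387159 / 226366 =54.72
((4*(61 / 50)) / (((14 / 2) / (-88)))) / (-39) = 10736 / 6825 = 1.57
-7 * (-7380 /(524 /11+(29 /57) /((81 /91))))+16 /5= 13157455492 /12241685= 1074.81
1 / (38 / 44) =22 / 19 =1.16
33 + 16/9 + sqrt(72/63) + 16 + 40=2 * sqrt(14)/7 + 817/9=91.85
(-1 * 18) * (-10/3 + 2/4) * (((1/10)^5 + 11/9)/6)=18700153/1800000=10.39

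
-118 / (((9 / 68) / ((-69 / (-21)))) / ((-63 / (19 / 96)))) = 932473.26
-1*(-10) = 10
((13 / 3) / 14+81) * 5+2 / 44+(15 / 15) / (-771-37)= 75889553 / 186648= 406.59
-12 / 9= -4 / 3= -1.33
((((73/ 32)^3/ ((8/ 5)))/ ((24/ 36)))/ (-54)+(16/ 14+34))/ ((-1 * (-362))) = 2307931669/ 23913824256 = 0.10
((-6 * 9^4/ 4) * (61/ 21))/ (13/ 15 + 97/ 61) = -366202215/ 31472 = -11635.81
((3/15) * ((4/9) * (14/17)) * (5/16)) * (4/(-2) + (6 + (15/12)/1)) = 49/408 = 0.12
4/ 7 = 0.57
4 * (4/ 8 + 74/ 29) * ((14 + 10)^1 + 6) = 10620/ 29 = 366.21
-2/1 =-2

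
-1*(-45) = 45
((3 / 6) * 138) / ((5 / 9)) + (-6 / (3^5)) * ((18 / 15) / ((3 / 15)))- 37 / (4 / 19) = -27917 / 540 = -51.70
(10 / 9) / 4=5 / 18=0.28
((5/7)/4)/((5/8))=2/7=0.29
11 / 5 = 2.20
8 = 8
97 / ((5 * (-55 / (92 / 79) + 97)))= 8924 / 22895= 0.39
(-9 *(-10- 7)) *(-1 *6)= -918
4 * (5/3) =20/3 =6.67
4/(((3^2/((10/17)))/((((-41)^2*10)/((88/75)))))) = 2101250/561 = 3745.54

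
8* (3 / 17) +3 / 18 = 161 / 102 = 1.58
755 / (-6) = -755 / 6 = -125.83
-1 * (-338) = 338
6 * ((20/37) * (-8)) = -960/37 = -25.95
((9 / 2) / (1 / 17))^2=23409 / 4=5852.25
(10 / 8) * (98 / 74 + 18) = 3575 / 148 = 24.16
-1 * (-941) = 941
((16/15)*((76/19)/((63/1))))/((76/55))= 176/3591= 0.05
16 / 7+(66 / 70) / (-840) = 2.28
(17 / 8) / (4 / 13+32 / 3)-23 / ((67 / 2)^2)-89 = -1365298705 / 15370336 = -88.83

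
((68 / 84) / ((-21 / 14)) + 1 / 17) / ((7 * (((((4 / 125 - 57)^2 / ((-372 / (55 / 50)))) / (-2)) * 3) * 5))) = -3991250000 / 4181789497347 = -0.00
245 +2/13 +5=3252/13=250.15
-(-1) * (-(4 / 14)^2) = -4 / 49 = -0.08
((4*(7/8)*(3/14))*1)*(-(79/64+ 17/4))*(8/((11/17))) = -17901/352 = -50.86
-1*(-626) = 626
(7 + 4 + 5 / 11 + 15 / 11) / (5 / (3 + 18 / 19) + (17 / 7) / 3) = 14805 / 2398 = 6.17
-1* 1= -1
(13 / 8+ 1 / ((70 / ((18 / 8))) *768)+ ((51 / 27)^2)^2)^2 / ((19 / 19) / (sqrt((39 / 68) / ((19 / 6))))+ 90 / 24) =592493321444708307637 / 6548828412460400640 - 45576409341900639049 *sqrt(8398) / 73674319640179507200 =33.78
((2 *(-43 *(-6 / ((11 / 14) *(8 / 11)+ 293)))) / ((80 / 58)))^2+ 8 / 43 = 3651783963 / 2017667500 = 1.81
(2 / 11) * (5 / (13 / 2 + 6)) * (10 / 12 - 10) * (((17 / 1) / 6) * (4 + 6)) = -170 / 9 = -18.89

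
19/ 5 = 3.80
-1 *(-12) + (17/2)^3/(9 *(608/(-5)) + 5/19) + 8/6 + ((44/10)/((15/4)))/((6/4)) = 2535968369/187097400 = 13.55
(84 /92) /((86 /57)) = 1197 /1978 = 0.61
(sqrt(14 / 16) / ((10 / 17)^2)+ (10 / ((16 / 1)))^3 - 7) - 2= -4483 / 512+ 289 *sqrt(14) / 400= -6.05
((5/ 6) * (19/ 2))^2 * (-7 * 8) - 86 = -64723/ 18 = -3595.72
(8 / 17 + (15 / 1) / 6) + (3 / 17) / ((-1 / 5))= 71 / 34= 2.09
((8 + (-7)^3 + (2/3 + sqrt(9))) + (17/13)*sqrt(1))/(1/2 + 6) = -25742/507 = -50.77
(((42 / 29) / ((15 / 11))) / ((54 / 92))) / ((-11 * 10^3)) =-161 / 978750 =-0.00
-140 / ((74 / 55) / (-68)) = 261800 / 37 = 7075.68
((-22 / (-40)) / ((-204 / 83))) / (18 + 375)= -913 / 1603440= -0.00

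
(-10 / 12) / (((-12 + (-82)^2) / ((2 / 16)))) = -5 / 322176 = -0.00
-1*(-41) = 41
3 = 3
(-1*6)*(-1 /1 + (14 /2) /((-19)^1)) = 156 /19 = 8.21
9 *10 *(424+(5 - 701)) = -24480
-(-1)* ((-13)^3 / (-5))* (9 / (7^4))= 19773 / 12005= 1.65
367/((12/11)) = 336.42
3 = 3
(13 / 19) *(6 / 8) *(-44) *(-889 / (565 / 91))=34705671 / 10735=3232.95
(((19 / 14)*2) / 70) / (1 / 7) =19 / 70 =0.27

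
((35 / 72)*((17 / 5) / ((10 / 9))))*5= 119 / 16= 7.44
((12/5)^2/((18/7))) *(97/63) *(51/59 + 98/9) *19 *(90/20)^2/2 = 11502163/1475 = 7798.08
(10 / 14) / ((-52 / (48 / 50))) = -6 / 455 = -0.01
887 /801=1.11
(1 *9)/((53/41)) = 6.96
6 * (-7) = -42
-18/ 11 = -1.64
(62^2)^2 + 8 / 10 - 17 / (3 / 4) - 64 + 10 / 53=11747119006 / 795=14776250.32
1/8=0.12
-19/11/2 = -19/22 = -0.86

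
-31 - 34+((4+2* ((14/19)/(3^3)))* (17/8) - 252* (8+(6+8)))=-2872997/513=-5600.38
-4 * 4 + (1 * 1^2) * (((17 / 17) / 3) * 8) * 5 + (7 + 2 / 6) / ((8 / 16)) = 12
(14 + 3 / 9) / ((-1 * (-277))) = 43 / 831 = 0.05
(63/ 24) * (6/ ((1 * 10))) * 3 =189/ 40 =4.72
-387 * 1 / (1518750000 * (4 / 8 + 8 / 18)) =-0.00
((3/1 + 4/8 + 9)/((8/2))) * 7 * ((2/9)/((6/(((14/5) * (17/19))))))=2.03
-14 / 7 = -2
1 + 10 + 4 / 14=79 / 7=11.29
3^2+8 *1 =17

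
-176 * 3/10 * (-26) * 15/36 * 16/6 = 4576/3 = 1525.33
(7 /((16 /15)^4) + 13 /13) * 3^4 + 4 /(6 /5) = 102693733 /196608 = 522.33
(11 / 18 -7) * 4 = -230 / 9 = -25.56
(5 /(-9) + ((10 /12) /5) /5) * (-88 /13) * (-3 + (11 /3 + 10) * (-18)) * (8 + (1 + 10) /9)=-14246452 /1755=-8117.64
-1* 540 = -540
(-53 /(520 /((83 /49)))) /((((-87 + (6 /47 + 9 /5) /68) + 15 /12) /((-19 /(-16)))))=804593 /336417536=0.00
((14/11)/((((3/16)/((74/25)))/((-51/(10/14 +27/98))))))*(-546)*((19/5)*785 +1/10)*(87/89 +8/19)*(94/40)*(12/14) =97396808654972736/20503375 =4750281778.24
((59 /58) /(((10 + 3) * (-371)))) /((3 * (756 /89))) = -5251 /634436712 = -0.00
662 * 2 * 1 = 1324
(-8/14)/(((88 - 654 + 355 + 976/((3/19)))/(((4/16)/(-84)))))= 0.00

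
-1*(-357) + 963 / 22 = 8817 / 22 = 400.77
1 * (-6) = -6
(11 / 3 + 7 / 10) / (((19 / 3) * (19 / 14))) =0.51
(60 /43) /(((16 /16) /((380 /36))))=1900 /129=14.73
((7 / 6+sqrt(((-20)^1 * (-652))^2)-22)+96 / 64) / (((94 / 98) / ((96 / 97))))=61249216 / 4559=13434.79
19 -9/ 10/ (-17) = 19.05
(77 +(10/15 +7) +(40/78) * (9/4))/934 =3347/36426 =0.09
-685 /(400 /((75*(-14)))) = 14385 /8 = 1798.12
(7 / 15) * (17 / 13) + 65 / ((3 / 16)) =22573 / 65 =347.28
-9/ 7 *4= -36/ 7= -5.14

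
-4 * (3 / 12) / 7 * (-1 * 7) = 1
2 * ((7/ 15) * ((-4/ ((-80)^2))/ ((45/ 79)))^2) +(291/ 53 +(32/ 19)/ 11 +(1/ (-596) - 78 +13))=-3809026065135786049/ 64170390240000000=-59.36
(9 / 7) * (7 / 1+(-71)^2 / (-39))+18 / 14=-14187 / 91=-155.90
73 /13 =5.62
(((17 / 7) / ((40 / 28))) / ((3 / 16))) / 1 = 136 / 15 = 9.07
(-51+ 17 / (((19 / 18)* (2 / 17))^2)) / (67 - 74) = -379542 / 2527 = -150.19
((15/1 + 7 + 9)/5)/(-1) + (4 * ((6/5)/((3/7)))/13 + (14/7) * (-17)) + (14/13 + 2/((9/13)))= -20693/585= -35.37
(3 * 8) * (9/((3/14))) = 1008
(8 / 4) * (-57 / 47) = -114 / 47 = -2.43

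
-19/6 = -3.17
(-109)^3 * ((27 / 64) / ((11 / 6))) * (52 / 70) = -1363665537 / 6160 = -221374.28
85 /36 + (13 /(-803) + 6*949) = 164669939 /28908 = 5696.34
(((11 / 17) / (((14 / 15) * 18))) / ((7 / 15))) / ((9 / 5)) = 0.05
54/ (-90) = -3/ 5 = -0.60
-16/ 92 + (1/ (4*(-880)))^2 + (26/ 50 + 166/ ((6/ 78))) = 615083741207/ 284979200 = 2158.35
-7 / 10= -0.70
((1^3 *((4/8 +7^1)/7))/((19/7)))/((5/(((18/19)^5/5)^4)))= 19122354324594117261656064/446380934808358253546097761875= 0.00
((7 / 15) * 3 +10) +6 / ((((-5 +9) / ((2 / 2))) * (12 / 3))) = 471 / 40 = 11.78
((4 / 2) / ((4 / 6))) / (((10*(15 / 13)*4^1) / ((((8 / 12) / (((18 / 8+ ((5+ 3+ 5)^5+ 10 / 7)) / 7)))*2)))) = 1274 / 779723025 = 0.00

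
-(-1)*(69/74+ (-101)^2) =754943/74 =10201.93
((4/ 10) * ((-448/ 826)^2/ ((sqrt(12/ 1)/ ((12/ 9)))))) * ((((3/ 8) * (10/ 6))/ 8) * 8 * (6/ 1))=1024 * sqrt(3)/ 10443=0.17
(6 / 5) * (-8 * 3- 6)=-36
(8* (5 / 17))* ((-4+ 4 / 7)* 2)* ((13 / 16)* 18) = -28080 / 119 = -235.97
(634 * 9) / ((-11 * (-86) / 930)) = 2653290 / 473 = 5609.49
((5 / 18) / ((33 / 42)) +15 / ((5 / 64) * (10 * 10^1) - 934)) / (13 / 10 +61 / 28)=0.10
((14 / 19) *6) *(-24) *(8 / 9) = -1792 / 19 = -94.32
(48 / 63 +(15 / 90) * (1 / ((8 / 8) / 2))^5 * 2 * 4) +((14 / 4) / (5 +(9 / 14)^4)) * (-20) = 41563024 / 1390487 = 29.89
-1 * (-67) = 67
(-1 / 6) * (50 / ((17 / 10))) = -4.90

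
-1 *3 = -3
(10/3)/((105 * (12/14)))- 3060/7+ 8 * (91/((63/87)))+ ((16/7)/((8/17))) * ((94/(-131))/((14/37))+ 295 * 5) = 1338548663/173313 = 7723.30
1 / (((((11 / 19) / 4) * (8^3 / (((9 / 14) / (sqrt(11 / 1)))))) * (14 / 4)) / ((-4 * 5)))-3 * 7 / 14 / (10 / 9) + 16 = 293 / 20-855 * sqrt(11) / 189728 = 14.64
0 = 0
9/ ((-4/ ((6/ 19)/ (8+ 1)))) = -0.08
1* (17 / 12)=17 / 12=1.42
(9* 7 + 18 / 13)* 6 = 386.31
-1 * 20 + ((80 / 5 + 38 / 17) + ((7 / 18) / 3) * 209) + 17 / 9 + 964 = 909937 / 918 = 991.22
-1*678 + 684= 6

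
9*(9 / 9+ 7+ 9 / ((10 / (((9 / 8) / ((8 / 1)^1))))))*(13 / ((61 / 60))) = 1825551 / 1952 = 935.22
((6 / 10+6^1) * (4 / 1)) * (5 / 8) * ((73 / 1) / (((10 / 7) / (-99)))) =-1669437 / 20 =-83471.85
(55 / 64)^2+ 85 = 351185 / 4096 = 85.74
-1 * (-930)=930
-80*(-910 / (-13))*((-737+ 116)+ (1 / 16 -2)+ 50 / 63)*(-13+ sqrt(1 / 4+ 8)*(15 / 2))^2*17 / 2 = 2699646158825 / 144 -17324217625*sqrt(33) / 6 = 2160867194.77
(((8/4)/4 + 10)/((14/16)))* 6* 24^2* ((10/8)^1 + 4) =217728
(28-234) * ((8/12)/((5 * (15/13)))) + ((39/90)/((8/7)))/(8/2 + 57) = -5226091/219600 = -23.80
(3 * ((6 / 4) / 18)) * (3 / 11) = 3 / 44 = 0.07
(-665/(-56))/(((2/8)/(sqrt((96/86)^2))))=2280/43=53.02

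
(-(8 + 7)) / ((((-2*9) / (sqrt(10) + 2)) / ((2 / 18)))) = 0.48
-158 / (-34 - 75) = 158 / 109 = 1.45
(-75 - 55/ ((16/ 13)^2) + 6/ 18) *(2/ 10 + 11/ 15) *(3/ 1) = -596603/ 1920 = -310.73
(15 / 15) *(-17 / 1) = -17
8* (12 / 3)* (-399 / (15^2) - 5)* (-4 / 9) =65024 / 675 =96.33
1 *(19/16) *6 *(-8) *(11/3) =-209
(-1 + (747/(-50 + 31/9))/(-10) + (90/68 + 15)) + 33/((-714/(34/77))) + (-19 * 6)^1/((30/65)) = -401542203/1745135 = -230.09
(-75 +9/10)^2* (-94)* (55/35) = -811071.08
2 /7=0.29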